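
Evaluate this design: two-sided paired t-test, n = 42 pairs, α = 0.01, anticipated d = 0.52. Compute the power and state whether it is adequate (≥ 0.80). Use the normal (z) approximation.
Power ≈ 0.79; the study is underpowered (power < 0.80)

Power calculation (paired t-test, normal approximation):
z_β = d · √n - z_{α/2}
z_β = 0.52 · √42 - 2.576
z_β = 0.52 · 6.481 - 2.576
z_β = 0.794

Power = Φ(z_β) = Φ(0.794) ≈ 0.786

Effect size d = 0.52 is medium by Cohen's convention (0.2/0.5/0.8).

Threshold: power ≥ 0.80 is conventionally adequate.
Power ≈ 0.79 → the study is underpowered (power < 0.80).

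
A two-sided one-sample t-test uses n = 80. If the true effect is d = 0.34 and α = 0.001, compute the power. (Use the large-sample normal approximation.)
Power ≈ 0.40

Power calculation (one-sample t-test, normal approximation):
z_β = d · √n - z_{α/2}
z_β = 0.34 · √80 - 3.291
z_β = 0.34 · 8.944 - 3.291
z_β = -0.249

Power = Φ(z_β) = Φ(-0.249) ≈ 0.401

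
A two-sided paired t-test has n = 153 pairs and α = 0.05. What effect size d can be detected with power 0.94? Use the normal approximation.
d ≈ 0.28

Minimum detectable effect (paired t-test, normal approximation):
d = (z_{α/2} + z_β) / √n
d = (1.960 + 1.555) / √153
d = 3.515 / 12.369
d ≈ 0.28

By Cohen's convention (0.2 small / 0.5 medium / 0.8 large): small effect.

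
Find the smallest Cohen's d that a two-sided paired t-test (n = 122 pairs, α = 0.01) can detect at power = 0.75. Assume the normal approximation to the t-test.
d ≈ 0.29

Minimum detectable effect (paired t-test, normal approximation):
d = (z_{α/2} + z_β) / √n
d = (2.576 + 0.674) / √122
d = 3.250 / 11.045
d ≈ 0.29

By Cohen's convention (0.2 small / 0.5 medium / 0.8 large): small effect.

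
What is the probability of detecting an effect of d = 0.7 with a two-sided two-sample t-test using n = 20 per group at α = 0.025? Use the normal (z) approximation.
Power ≈ 0.49

Power calculation (two-sample t-test, normal approximation):
z_β = d · √(n/2) - z_{α/2}
z_β = 0.7 · √(20/2) - 2.241
z_β = 0.7 · 3.162 - 2.241
z_β = -0.028

Power = Φ(z_β) = Φ(-0.028) ≈ 0.489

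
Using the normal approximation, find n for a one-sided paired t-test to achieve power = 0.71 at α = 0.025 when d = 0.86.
n = 9 pairs

Sample size formula (paired t-test, normal approximation):
n = ((z_α + z_β) / d)²

z_α = 1.960 (for α = 0.025, one-sided)
z_β = 0.553 (for power = 0.71)
d = 0.86

n = ((1.960 + 0.553) / 0.86)²
n = (2.922)²
n ≈ 8.54
Round up to the next whole number: n = 9 pairs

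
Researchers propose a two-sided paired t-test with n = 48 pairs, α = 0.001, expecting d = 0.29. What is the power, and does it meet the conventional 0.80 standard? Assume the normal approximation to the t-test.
Power ≈ 0.10; the study is underpowered (power < 0.80)

Power calculation (paired t-test, normal approximation):
z_β = d · √n - z_{α/2}
z_β = 0.29 · √48 - 3.291
z_β = 0.29 · 6.928 - 3.291
z_β = -1.281

Power = Φ(z_β) = Φ(-1.281) ≈ 0.100

Effect size d = 0.29 is small by Cohen's convention (0.2/0.5/0.8).

Threshold: power ≥ 0.80 is conventionally adequate.
Power ≈ 0.10 → the study is underpowered (power < 0.80).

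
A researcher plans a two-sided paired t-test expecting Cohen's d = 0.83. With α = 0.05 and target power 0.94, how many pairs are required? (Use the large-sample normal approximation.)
n = 18 pairs

Sample size formula (paired t-test, normal approximation):
n = ((z_{α/2} + z_β) / d)²

z_{α/2} = 1.960 (for α = 0.05, two-sided)
z_β = 1.555 (for power = 0.94)
d = 0.83

n = ((1.960 + 1.555) / 0.83)²
n = (4.235)²
n ≈ 17.94
Round up to the next whole number: n = 18 pairs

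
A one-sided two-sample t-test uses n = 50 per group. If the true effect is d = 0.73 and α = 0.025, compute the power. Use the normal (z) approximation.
Power ≈ 0.95

Power calculation (two-sample t-test, normal approximation):
z_β = d · √(n/2) - z_α
z_β = 0.73 · √(50/2) - 1.960
z_β = 0.73 · 5.000 - 1.960
z_β = 1.690

Power = Φ(z_β) = Φ(1.690) ≈ 0.954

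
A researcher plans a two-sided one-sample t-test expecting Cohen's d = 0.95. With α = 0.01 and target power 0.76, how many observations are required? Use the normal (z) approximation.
n = 12

Sample size formula (one-sample t-test, normal approximation):
n = ((z_{α/2} + z_β) / d)²

z_{α/2} = 2.576 (for α = 0.01, two-sided)
z_β = 0.706 (for power = 0.76)
d = 0.95

n = ((2.576 + 0.706) / 0.95)²
n = (3.455)²
n ≈ 11.94
Round up to the next whole number: n = 12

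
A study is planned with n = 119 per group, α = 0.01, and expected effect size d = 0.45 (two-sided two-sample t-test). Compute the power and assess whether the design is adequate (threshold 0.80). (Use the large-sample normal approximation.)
Power ≈ 0.81; the study is adequately powered (power ≥ 0.80)

Power calculation (two-sample t-test, normal approximation):
z_β = d · √(n/2) - z_{α/2}
z_β = 0.45 · √(119/2) - 2.576
z_β = 0.45 · 7.714 - 2.576
z_β = 0.895

Power = Φ(z_β) = Φ(0.895) ≈ 0.815

Effect size d = 0.45 is small by Cohen's convention (0.2/0.5/0.8).

Threshold: power ≥ 0.80 is conventionally adequate.
Power ≈ 0.81 → the study is adequately powered (power ≥ 0.80).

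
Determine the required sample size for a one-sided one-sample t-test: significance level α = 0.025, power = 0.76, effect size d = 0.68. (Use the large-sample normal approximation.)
n = 16

Sample size formula (one-sample t-test, normal approximation):
n = ((z_α + z_β) / d)²

z_α = 1.960 (for α = 0.025, one-sided)
z_β = 0.706 (for power = 0.76)
d = 0.68

n = ((1.960 + 0.706) / 0.68)²
n = (3.921)²
n ≈ 15.37
Round up to the next whole number: n = 16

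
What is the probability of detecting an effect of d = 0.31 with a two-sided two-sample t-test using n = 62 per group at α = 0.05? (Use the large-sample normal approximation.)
Power ≈ 0.41

Power calculation (two-sample t-test, normal approximation):
z_β = d · √(n/2) - z_{α/2}
z_β = 0.31 · √(62/2) - 1.960
z_β = 0.31 · 5.568 - 1.960
z_β = -0.234

Power = Φ(z_β) = Φ(-0.234) ≈ 0.408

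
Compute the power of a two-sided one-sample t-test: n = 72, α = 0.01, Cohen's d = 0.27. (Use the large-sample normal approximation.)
Power ≈ 0.39

Power calculation (one-sample t-test, normal approximation):
z_β = d · √n - z_{α/2}
z_β = 0.27 · √72 - 2.576
z_β = 0.27 · 8.485 - 2.576
z_β = -0.285

Power = Φ(z_β) = Φ(-0.285) ≈ 0.388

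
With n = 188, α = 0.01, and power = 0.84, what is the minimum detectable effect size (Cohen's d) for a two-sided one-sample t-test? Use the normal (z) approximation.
d ≈ 0.26

Minimum detectable effect (one-sample t-test, normal approximation):
d = (z_{α/2} + z_β) / √n
d = (2.576 + 0.994) / √188
d = 3.570 / 13.711
d ≈ 0.26

By Cohen's convention (0.2 small / 0.5 medium / 0.8 large): small effect.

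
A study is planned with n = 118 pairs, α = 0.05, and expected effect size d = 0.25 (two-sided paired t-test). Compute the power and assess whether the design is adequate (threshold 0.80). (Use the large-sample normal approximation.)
Power ≈ 0.78; the study is underpowered (power < 0.80)

Power calculation (paired t-test, normal approximation):
z_β = d · √n - z_{α/2}
z_β = 0.25 · √118 - 1.960
z_β = 0.25 · 10.863 - 1.960
z_β = 0.756

Power = Φ(z_β) = Φ(0.756) ≈ 0.775

Effect size d = 0.25 is small by Cohen's convention (0.2/0.5/0.8).

Threshold: power ≥ 0.80 is conventionally adequate.
Power ≈ 0.78 → the study is underpowered (power < 0.80).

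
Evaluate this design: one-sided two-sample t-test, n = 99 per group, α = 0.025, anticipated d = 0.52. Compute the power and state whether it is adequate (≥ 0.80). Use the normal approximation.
Power ≈ 0.96; the study is adequately powered (power ≥ 0.80)

Power calculation (two-sample t-test, normal approximation):
z_β = d · √(n/2) - z_α
z_β = 0.52 · √(99/2) - 1.960
z_β = 0.52 · 7.036 - 1.960
z_β = 1.699

Power = Φ(z_β) = Φ(1.699) ≈ 0.955

Effect size d = 0.52 is medium by Cohen's convention (0.2/0.5/0.8).

Threshold: power ≥ 0.80 is conventionally adequate.
Power ≈ 0.96 → the study is adequately powered (power ≥ 0.80).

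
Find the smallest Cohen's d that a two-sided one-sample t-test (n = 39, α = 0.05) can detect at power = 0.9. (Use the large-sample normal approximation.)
d ≈ 0.52

Minimum detectable effect (one-sample t-test, normal approximation):
d = (z_{α/2} + z_β) / √n
d = (1.960 + 1.282) / √39
d = 3.242 / 6.245
d ≈ 0.52

By Cohen's convention (0.2 small / 0.5 medium / 0.8 large): medium effect.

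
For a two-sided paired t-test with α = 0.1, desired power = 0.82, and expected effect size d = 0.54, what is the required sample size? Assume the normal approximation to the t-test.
n = 23 pairs

Sample size formula (paired t-test, normal approximation):
n = ((z_{α/2} + z_β) / d)²

z_{α/2} = 1.645 (for α = 0.1, two-sided)
z_β = 0.915 (for power = 0.82)
d = 0.54

n = ((1.645 + 0.915) / 0.54)²
n = (4.741)²
n ≈ 22.48
Round up to the next whole number: n = 23 pairs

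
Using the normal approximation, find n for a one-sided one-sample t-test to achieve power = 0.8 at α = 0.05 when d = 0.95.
n = 7

Sample size formula (one-sample t-test, normal approximation):
n = ((z_α + z_β) / d)²

z_α = 1.645 (for α = 0.05, one-sided)
z_β = 0.842 (for power = 0.8)
d = 0.95

n = ((1.645 + 0.842) / 0.95)²
n = (2.618)²
n ≈ 6.85
Round up to the next whole number: n = 7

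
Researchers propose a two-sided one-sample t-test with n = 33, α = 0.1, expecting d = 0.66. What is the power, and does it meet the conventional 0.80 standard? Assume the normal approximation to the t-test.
Power ≈ 0.98; the study is adequately powered (power ≥ 0.80)

Power calculation (one-sample t-test, normal approximation):
z_β = d · √n - z_{α/2}
z_β = 0.66 · √33 - 1.645
z_β = 0.66 · 5.745 - 1.645
z_β = 2.147

Power = Φ(z_β) = Φ(2.147) ≈ 0.984

Effect size d = 0.66 is medium by Cohen's convention (0.2/0.5/0.8).

Threshold: power ≥ 0.80 is conventionally adequate.
Power ≈ 0.98 → the study is adequately powered (power ≥ 0.80).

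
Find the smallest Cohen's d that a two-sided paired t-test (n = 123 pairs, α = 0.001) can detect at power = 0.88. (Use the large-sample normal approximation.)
d ≈ 0.40

Minimum detectable effect (paired t-test, normal approximation):
d = (z_{α/2} + z_β) / √n
d = (3.291 + 1.175) / √123
d = 4.466 / 11.091
d ≈ 0.40

By Cohen's convention (0.2 small / 0.5 medium / 0.8 large): small effect.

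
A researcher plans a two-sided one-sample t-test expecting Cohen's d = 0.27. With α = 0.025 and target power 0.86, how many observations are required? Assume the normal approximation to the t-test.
n = 152

Sample size formula (one-sample t-test, normal approximation):
n = ((z_{α/2} + z_β) / d)²

z_{α/2} = 2.241 (for α = 0.025, two-sided)
z_β = 1.080 (for power = 0.86)
d = 0.27

n = ((2.241 + 1.080) / 0.27)²
n = (12.300)²
n ≈ 151.29
Round up to the next whole number: n = 152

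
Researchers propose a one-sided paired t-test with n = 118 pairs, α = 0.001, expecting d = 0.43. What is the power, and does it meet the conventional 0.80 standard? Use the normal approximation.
Power ≈ 0.94; the study is adequately powered (power ≥ 0.80)

Power calculation (paired t-test, normal approximation):
z_β = d · √n - z_α
z_β = 0.43 · √118 - 3.090
z_β = 0.43 · 10.863 - 3.090
z_β = 1.581

Power = Φ(z_β) = Φ(1.581) ≈ 0.943

Effect size d = 0.43 is small by Cohen's convention (0.2/0.5/0.8).

Threshold: power ≥ 0.80 is conventionally adequate.
Power ≈ 0.94 → the study is adequately powered (power ≥ 0.80).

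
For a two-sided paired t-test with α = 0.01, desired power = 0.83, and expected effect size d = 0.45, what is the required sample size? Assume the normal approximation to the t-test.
n = 62 pairs

Sample size formula (paired t-test, normal approximation):
n = ((z_{α/2} + z_β) / d)²

z_{α/2} = 2.576 (for α = 0.01, two-sided)
z_β = 0.954 (for power = 0.83)
d = 0.45

n = ((2.576 + 0.954) / 0.45)²
n = (7.844)²
n ≈ 61.53
Round up to the next whole number: n = 62 pairs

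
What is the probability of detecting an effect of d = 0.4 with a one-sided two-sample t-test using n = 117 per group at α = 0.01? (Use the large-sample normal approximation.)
Power ≈ 0.77

Power calculation (two-sample t-test, normal approximation):
z_β = d · √(n/2) - z_α
z_β = 0.4 · √(117/2) - 2.326
z_β = 0.4 · 7.649 - 2.326
z_β = 0.733

Power = Φ(z_β) = Φ(0.733) ≈ 0.768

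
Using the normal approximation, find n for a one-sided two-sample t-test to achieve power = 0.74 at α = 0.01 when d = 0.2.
n = 441 per group

Sample size formula (two-sample t-test, normal approximation):
n = 2 · ((z_α + z_β) / d)²

z_α = 2.326 (for α = 0.01, one-sided)
z_β = 0.643 (for power = 0.74)
d = 0.2

n = 2 · ((2.326 + 0.643) / 0.2)²
n = 2 · (14.845)²
n ≈ 440.75
Round up to the next whole number: n = 441 per group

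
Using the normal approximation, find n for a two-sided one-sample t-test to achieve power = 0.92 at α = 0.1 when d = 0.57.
n = 29

Sample size formula (one-sample t-test, normal approximation):
n = ((z_{α/2} + z_β) / d)²

z_{α/2} = 1.645 (for α = 0.1, two-sided)
z_β = 1.405 (for power = 0.92)
d = 0.57

n = ((1.645 + 1.405) / 0.57)²
n = (5.351)²
n ≈ 28.63
Round up to the next whole number: n = 29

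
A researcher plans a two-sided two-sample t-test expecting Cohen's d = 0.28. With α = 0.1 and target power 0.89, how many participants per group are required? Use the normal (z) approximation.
n = 211 per group

Sample size formula (two-sample t-test, normal approximation):
n = 2 · ((z_{α/2} + z_β) / d)²

z_{α/2} = 1.645 (for α = 0.1, two-sided)
z_β = 1.227 (for power = 0.89)
d = 0.28

n = 2 · ((1.645 + 1.227) / 0.28)²
n = 2 · (10.257)²
n ≈ 210.41
Round up to the next whole number: n = 211 per group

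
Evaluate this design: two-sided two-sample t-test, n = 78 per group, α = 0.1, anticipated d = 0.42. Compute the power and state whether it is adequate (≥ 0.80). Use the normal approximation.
Power ≈ 0.84; the study is adequately powered (power ≥ 0.80)

Power calculation (two-sample t-test, normal approximation):
z_β = d · √(n/2) - z_{α/2}
z_β = 0.42 · √(78/2) - 1.645
z_β = 0.42 · 6.245 - 1.645
z_β = 0.978

Power = Φ(z_β) = Φ(0.978) ≈ 0.836

Effect size d = 0.42 is small by Cohen's convention (0.2/0.5/0.8).

Threshold: power ≥ 0.80 is conventionally adequate.
Power ≈ 0.84 → the study is adequately powered (power ≥ 0.80).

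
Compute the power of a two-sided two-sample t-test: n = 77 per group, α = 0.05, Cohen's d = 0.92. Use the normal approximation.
Power ≈ 1.00

Power calculation (two-sample t-test, normal approximation):
z_β = d · √(n/2) - z_{α/2}
z_β = 0.92 · √(77/2) - 1.960
z_β = 0.92 · 6.205 - 1.960
z_β = 3.748

Power = Φ(z_β) = Φ(3.748) ≈ 1.000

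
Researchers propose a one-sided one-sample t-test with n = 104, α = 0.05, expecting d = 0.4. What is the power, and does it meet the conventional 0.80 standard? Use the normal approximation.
Power ≈ 0.99; the study is adequately powered (power ≥ 0.80)

Power calculation (one-sample t-test, normal approximation):
z_β = d · √n - z_α
z_β = 0.4 · √104 - 1.645
z_β = 0.4 · 10.198 - 1.645
z_β = 2.434

Power = Φ(z_β) = Φ(2.434) ≈ 0.993

Effect size d = 0.4 is small by Cohen's convention (0.2/0.5/0.8).

Threshold: power ≥ 0.80 is conventionally adequate.
Power ≈ 0.99 → the study is adequately powered (power ≥ 0.80).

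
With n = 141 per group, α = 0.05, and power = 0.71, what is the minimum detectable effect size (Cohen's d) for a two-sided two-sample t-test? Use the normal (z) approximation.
d ≈ 0.30

Minimum detectable effect (two-sample t-test, normal approximation):
d = (z_{α/2} + z_β) / √(n/2)
d = (1.960 + 0.553) / √(141/2)
d = 2.513 / 8.396
d ≈ 0.30

By Cohen's convention (0.2 small / 0.5 medium / 0.8 large): small effect.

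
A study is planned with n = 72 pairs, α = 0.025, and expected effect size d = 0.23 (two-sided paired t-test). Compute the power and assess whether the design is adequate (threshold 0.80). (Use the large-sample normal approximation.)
Power ≈ 0.39; the study is underpowered (power < 0.80)

Power calculation (paired t-test, normal approximation):
z_β = d · √n - z_{α/2}
z_β = 0.23 · √72 - 2.241
z_β = 0.23 · 8.485 - 2.241
z_β = -0.290

Power = Φ(z_β) = Φ(-0.290) ≈ 0.386

Effect size d = 0.23 is small by Cohen's convention (0.2/0.5/0.8).

Threshold: power ≥ 0.80 is conventionally adequate.
Power ≈ 0.39 → the study is underpowered (power < 0.80).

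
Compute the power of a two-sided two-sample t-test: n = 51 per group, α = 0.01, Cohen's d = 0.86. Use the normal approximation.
Power ≈ 0.96

Power calculation (two-sample t-test, normal approximation):
z_β = d · √(n/2) - z_{α/2}
z_β = 0.86 · √(51/2) - 2.576
z_β = 0.86 · 5.050 - 2.576
z_β = 1.767

Power = Φ(z_β) = Φ(1.767) ≈ 0.961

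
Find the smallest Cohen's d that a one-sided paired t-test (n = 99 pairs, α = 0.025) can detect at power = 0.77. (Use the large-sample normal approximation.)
d ≈ 0.27

Minimum detectable effect (paired t-test, normal approximation):
d = (z_α + z_β) / √n
d = (1.960 + 0.739) / √99
d = 2.699 / 9.950
d ≈ 0.27

By Cohen's convention (0.2 small / 0.5 medium / 0.8 large): small effect.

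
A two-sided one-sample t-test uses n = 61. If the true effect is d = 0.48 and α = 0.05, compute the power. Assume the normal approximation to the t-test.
Power ≈ 0.96

Power calculation (one-sample t-test, normal approximation):
z_β = d · √n - z_{α/2}
z_β = 0.48 · √61 - 1.960
z_β = 0.48 · 7.810 - 1.960
z_β = 1.789

Power = Φ(z_β) = Φ(1.789) ≈ 0.963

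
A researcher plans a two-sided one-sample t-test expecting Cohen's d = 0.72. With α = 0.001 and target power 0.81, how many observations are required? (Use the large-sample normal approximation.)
n = 34

Sample size formula (one-sample t-test, normal approximation):
n = ((z_{α/2} + z_β) / d)²

z_{α/2} = 3.291 (for α = 0.001, two-sided)
z_β = 0.878 (for power = 0.81)
d = 0.72

n = ((3.291 + 0.878) / 0.72)²
n = (5.790)²
n ≈ 33.52
Round up to the next whole number: n = 34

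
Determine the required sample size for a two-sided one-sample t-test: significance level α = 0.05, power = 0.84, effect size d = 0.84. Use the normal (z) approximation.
n = 13

Sample size formula (one-sample t-test, normal approximation):
n = ((z_{α/2} + z_β) / d)²

z_{α/2} = 1.960 (for α = 0.05, two-sided)
z_β = 0.994 (for power = 0.84)
d = 0.84

n = ((1.960 + 0.994) / 0.84)²
n = (3.517)²
n ≈ 12.37
Round up to the next whole number: n = 13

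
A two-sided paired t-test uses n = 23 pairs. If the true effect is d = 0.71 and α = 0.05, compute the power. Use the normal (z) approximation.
Power ≈ 0.93

Power calculation (paired t-test, normal approximation):
z_β = d · √n - z_{α/2}
z_β = 0.71 · √23 - 1.960
z_β = 0.71 · 4.796 - 1.960
z_β = 1.445

Power = Φ(z_β) = Φ(1.445) ≈ 0.926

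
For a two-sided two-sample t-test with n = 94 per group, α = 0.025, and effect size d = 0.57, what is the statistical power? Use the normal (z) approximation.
Power ≈ 0.95

Power calculation (two-sample t-test, normal approximation):
z_β = d · √(n/2) - z_{α/2}
z_β = 0.57 · √(94/2) - 2.241
z_β = 0.57 · 6.856 - 2.241
z_β = 1.666

Power = Φ(z_β) = Φ(1.666) ≈ 0.952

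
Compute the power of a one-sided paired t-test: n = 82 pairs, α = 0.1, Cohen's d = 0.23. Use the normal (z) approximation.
Power ≈ 0.79

Power calculation (paired t-test, normal approximation):
z_β = d · √n - z_α
z_β = 0.23 · √82 - 1.282
z_β = 0.23 · 9.055 - 1.282
z_β = 0.801

Power = Φ(z_β) = Φ(0.801) ≈ 0.788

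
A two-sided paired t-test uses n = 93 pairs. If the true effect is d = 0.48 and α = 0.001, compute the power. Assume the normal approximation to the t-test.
Power ≈ 0.91

Power calculation (paired t-test, normal approximation):
z_β = d · √n - z_{α/2}
z_β = 0.48 · √93 - 3.291
z_β = 0.48 · 9.644 - 3.291
z_β = 1.338

Power = Φ(z_β) = Φ(1.338) ≈ 0.910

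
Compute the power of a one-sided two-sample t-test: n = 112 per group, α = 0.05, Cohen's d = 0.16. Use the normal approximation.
Power ≈ 0.33

Power calculation (two-sample t-test, normal approximation):
z_β = d · √(n/2) - z_α
z_β = 0.16 · √(112/2) - 1.645
z_β = 0.16 · 7.483 - 1.645
z_β = -0.448

Power = Φ(z_β) = Φ(-0.448) ≈ 0.327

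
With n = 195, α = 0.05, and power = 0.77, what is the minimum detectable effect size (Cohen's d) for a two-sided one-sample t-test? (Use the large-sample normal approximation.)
d ≈ 0.19

Minimum detectable effect (one-sample t-test, normal approximation):
d = (z_{α/2} + z_β) / √n
d = (1.960 + 0.739) / √195
d = 2.699 / 13.964
d ≈ 0.19

By Cohen's convention (0.2 small / 0.5 medium / 0.8 large): very small effect.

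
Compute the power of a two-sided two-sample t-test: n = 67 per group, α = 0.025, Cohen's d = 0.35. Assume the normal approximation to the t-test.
Power ≈ 0.41

Power calculation (two-sample t-test, normal approximation):
z_β = d · √(n/2) - z_{α/2}
z_β = 0.35 · √(67/2) - 2.241
z_β = 0.35 · 5.788 - 2.241
z_β = -0.216

Power = Φ(z_β) = Φ(-0.216) ≈ 0.415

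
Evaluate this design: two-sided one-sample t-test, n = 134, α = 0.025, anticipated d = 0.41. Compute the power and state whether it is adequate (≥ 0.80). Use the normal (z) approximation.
Power ≈ 0.99; the study is adequately powered (power ≥ 0.80)

Power calculation (one-sample t-test, normal approximation):
z_β = d · √n - z_{α/2}
z_β = 0.41 · √134 - 2.241
z_β = 0.41 · 11.576 - 2.241
z_β = 2.505

Power = Φ(z_β) = Φ(2.505) ≈ 0.994

Effect size d = 0.41 is small by Cohen's convention (0.2/0.5/0.8).

Threshold: power ≥ 0.80 is conventionally adequate.
Power ≈ 0.99 → the study is adequately powered (power ≥ 0.80).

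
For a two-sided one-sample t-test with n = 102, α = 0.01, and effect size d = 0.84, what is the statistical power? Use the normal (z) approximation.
Power ≈ 1.00

Power calculation (one-sample t-test, normal approximation):
z_β = d · √n - z_{α/2}
z_β = 0.84 · √102 - 2.576
z_β = 0.84 · 10.100 - 2.576
z_β = 5.908

Power = Φ(z_β) = Φ(5.908) ≈ 1.000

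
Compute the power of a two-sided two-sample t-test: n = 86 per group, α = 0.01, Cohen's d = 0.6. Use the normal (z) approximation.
Power ≈ 0.91

Power calculation (two-sample t-test, normal approximation):
z_β = d · √(n/2) - z_{α/2}
z_β = 0.6 · √(86/2) - 2.576
z_β = 0.6 · 6.557 - 2.576
z_β = 1.359

Power = Φ(z_β) = Φ(1.359) ≈ 0.913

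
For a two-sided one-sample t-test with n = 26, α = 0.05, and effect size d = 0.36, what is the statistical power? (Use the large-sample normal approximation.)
Power ≈ 0.45

Power calculation (one-sample t-test, normal approximation):
z_β = d · √n - z_{α/2}
z_β = 0.36 · √26 - 1.960
z_β = 0.36 · 5.099 - 1.960
z_β = -0.124

Power = Φ(z_β) = Φ(-0.124) ≈ 0.451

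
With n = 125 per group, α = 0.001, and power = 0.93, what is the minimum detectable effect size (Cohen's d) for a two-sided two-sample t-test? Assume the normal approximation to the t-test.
d ≈ 0.60

Minimum detectable effect (two-sample t-test, normal approximation):
d = (z_{α/2} + z_β) / √(n/2)
d = (3.291 + 1.476) / √(125/2)
d = 4.766 / 7.906
d ≈ 0.60

By Cohen's convention (0.2 small / 0.5 medium / 0.8 large): medium effect.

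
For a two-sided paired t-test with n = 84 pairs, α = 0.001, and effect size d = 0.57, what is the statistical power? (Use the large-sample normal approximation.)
Power ≈ 0.97

Power calculation (paired t-test, normal approximation):
z_β = d · √n - z_{α/2}
z_β = 0.57 · √84 - 3.291
z_β = 0.57 · 9.165 - 3.291
z_β = 1.934

Power = Φ(z_β) = Φ(1.934) ≈ 0.973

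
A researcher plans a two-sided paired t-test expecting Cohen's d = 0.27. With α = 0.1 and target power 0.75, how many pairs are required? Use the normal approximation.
n = 74 pairs

Sample size formula (paired t-test, normal approximation):
n = ((z_{α/2} + z_β) / d)²

z_{α/2} = 1.645 (for α = 0.1, two-sided)
z_β = 0.674 (for power = 0.75)
d = 0.27

n = ((1.645 + 0.674) / 0.27)²
n = (8.589)²
n ≈ 73.77
Round up to the next whole number: n = 74 pairs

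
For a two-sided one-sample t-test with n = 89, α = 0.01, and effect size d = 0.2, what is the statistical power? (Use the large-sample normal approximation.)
Power ≈ 0.25

Power calculation (one-sample t-test, normal approximation):
z_β = d · √n - z_{α/2}
z_β = 0.2 · √89 - 2.576
z_β = 0.2 · 9.434 - 2.576
z_β = -0.689

Power = Φ(z_β) = Φ(-0.689) ≈ 0.245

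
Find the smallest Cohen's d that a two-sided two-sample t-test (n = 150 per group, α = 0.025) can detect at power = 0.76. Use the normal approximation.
d ≈ 0.34

Minimum detectable effect (two-sample t-test, normal approximation):
d = (z_{α/2} + z_β) / √(n/2)
d = (2.241 + 0.706) / √(150/2)
d = 2.948 / 8.660
d ≈ 0.34

By Cohen's convention (0.2 small / 0.5 medium / 0.8 large): small effect.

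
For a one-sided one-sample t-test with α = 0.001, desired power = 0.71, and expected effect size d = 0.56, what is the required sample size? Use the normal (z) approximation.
n = 43

Sample size formula (one-sample t-test, normal approximation):
n = ((z_α + z_β) / d)²

z_α = 3.090 (for α = 0.001, one-sided)
z_β = 0.553 (for power = 0.71)
d = 0.56

n = ((3.090 + 0.553) / 0.56)²
n = (6.505)²
n ≈ 42.32
Round up to the next whole number: n = 43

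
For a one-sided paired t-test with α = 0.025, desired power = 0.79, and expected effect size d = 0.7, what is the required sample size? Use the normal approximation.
n = 16 pairs

Sample size formula (paired t-test, normal approximation):
n = ((z_α + z_β) / d)²

z_α = 1.960 (for α = 0.025, one-sided)
z_β = 0.806 (for power = 0.79)
d = 0.7

n = ((1.960 + 0.806) / 0.7)²
n = (3.951)²
n ≈ 15.61
Round up to the next whole number: n = 16 pairs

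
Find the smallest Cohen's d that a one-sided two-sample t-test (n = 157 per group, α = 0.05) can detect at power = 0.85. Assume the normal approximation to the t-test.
d ≈ 0.30

Minimum detectable effect (two-sample t-test, normal approximation):
d = (z_α + z_β) / √(n/2)
d = (1.645 + 1.036) / √(157/2)
d = 2.681 / 8.860
d ≈ 0.30

By Cohen's convention (0.2 small / 0.5 medium / 0.8 large): small effect.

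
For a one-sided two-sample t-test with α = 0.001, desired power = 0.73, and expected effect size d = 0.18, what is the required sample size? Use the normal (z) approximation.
n = 847 per group

Sample size formula (two-sample t-test, normal approximation):
n = 2 · ((z_α + z_β) / d)²

z_α = 3.090 (for α = 0.001, one-sided)
z_β = 0.613 (for power = 0.73)
d = 0.18

n = 2 · ((3.090 + 0.613) / 0.18)²
n = 2 · (20.572)²
n ≈ 846.41
Round up to the next whole number: n = 847 per group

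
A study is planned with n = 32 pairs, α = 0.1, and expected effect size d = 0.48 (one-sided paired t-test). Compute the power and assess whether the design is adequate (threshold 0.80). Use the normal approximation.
Power ≈ 0.92; the study is adequately powered (power ≥ 0.80)

Power calculation (paired t-test, normal approximation):
z_β = d · √n - z_α
z_β = 0.48 · √32 - 1.282
z_β = 0.48 · 5.657 - 1.282
z_β = 1.434

Power = Φ(z_β) = Φ(1.434) ≈ 0.924

Effect size d = 0.48 is small by Cohen's convention (0.2/0.5/0.8).

Threshold: power ≥ 0.80 is conventionally adequate.
Power ≈ 0.92 → the study is adequately powered (power ≥ 0.80).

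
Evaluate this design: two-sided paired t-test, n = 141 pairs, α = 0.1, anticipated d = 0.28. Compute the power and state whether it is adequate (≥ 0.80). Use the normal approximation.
Power ≈ 0.95; the study is adequately powered (power ≥ 0.80)

Power calculation (paired t-test, normal approximation):
z_β = d · √n - z_{α/2}
z_β = 0.28 · √141 - 1.645
z_β = 0.28 · 11.874 - 1.645
z_β = 1.680

Power = Φ(z_β) = Φ(1.680) ≈ 0.954

Effect size d = 0.28 is small by Cohen's convention (0.2/0.5/0.8).

Threshold: power ≥ 0.80 is conventionally adequate.
Power ≈ 0.95 → the study is adequately powered (power ≥ 0.80).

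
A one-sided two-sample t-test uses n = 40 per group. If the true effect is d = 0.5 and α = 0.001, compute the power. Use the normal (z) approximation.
Power ≈ 0.20

Power calculation (two-sample t-test, normal approximation):
z_β = d · √(n/2) - z_α
z_β = 0.5 · √(40/2) - 3.090
z_β = 0.5 · 4.472 - 3.090
z_β = -0.854

Power = Φ(z_β) = Φ(-0.854) ≈ 0.197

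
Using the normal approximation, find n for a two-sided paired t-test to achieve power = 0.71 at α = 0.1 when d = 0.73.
n = 10 pairs

Sample size formula (paired t-test, normal approximation):
n = ((z_{α/2} + z_β) / d)²

z_{α/2} = 1.645 (for α = 0.1, two-sided)
z_β = 0.553 (for power = 0.71)
d = 0.73

n = ((1.645 + 0.553) / 0.73)²
n = (3.011)²
n ≈ 9.07
Round up to the next whole number: n = 10 pairs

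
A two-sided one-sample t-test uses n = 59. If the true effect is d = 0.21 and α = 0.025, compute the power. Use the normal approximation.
Power ≈ 0.26

Power calculation (one-sample t-test, normal approximation):
z_β = d · √n - z_{α/2}
z_β = 0.21 · √59 - 2.241
z_β = 0.21 · 7.681 - 2.241
z_β = -0.628

Power = Φ(z_β) = Φ(-0.628) ≈ 0.265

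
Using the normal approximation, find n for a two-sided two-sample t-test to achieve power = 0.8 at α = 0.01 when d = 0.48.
n = 102 per group

Sample size formula (two-sample t-test, normal approximation):
n = 2 · ((z_{α/2} + z_β) / d)²

z_{α/2} = 2.576 (for α = 0.01, two-sided)
z_β = 0.842 (for power = 0.8)
d = 0.48

n = 2 · ((2.576 + 0.842) / 0.48)²
n = 2 · (7.121)²
n ≈ 101.42
Round up to the next whole number: n = 102 per group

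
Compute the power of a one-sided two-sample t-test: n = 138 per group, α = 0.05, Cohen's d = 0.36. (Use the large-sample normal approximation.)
Power ≈ 0.91

Power calculation (two-sample t-test, normal approximation):
z_β = d · √(n/2) - z_α
z_β = 0.36 · √(138/2) - 1.645
z_β = 0.36 · 8.307 - 1.645
z_β = 1.346

Power = Φ(z_β) = Φ(1.346) ≈ 0.911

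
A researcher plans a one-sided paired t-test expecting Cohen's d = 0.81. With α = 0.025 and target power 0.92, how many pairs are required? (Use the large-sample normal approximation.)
n = 18 pairs

Sample size formula (paired t-test, normal approximation):
n = ((z_α + z_β) / d)²

z_α = 1.960 (for α = 0.025, one-sided)
z_β = 1.405 (for power = 0.92)
d = 0.81

n = ((1.960 + 1.405) / 0.81)²
n = (4.154)²
n ≈ 17.26
Round up to the next whole number: n = 18 pairs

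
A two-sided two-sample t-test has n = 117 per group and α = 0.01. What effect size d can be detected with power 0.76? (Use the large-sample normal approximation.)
d ≈ 0.43

Minimum detectable effect (two-sample t-test, normal approximation):
d = (z_{α/2} + z_β) / √(n/2)
d = (2.576 + 0.706) / √(117/2)
d = 3.282 / 7.649
d ≈ 0.43

By Cohen's convention (0.2 small / 0.5 medium / 0.8 large): small effect.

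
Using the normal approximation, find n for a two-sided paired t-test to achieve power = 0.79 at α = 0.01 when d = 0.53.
n = 41 pairs

Sample size formula (paired t-test, normal approximation):
n = ((z_{α/2} + z_β) / d)²

z_{α/2} = 2.576 (for α = 0.01, two-sided)
z_β = 0.806 (for power = 0.79)
d = 0.53

n = ((2.576 + 0.806) / 0.53)²
n = (6.381)²
n ≈ 40.72
Round up to the next whole number: n = 41 pairs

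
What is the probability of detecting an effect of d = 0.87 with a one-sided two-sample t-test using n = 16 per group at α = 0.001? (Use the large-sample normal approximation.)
Power ≈ 0.26

Power calculation (two-sample t-test, normal approximation):
z_β = d · √(n/2) - z_α
z_β = 0.87 · √(16/2) - 3.090
z_β = 0.87 · 2.828 - 3.090
z_β = -0.630

Power = Φ(z_β) = Φ(-0.630) ≈ 0.265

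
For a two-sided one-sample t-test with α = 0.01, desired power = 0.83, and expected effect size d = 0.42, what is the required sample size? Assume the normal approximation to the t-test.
n = 71

Sample size formula (one-sample t-test, normal approximation):
n = ((z_{α/2} + z_β) / d)²

z_{α/2} = 2.576 (for α = 0.01, two-sided)
z_β = 0.954 (for power = 0.83)
d = 0.42

n = ((2.576 + 0.954) / 0.42)²
n = (8.405)²
n ≈ 70.64
Round up to the next whole number: n = 71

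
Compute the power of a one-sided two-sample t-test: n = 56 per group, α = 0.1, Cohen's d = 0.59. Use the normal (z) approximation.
Power ≈ 0.97

Power calculation (two-sample t-test, normal approximation):
z_β = d · √(n/2) - z_α
z_β = 0.59 · √(56/2) - 1.282
z_β = 0.59 · 5.292 - 1.282
z_β = 1.840

Power = Φ(z_β) = Φ(1.840) ≈ 0.967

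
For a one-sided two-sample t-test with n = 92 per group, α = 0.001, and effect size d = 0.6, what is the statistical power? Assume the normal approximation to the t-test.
Power ≈ 0.84

Power calculation (two-sample t-test, normal approximation):
z_β = d · √(n/2) - z_α
z_β = 0.6 · √(92/2) - 3.090
z_β = 0.6 · 6.782 - 3.090
z_β = 0.979

Power = Φ(z_β) = Φ(0.979) ≈ 0.836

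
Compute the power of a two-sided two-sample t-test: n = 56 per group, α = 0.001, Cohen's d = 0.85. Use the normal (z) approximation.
Power ≈ 0.89

Power calculation (two-sample t-test, normal approximation):
z_β = d · √(n/2) - z_{α/2}
z_β = 0.85 · √(56/2) - 3.291
z_β = 0.85 · 5.292 - 3.291
z_β = 1.207

Power = Φ(z_β) = Φ(1.207) ≈ 0.886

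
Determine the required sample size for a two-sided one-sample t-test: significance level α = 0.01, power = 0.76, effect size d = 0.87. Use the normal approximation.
n = 15

Sample size formula (one-sample t-test, normal approximation):
n = ((z_{α/2} + z_β) / d)²

z_{α/2} = 2.576 (for α = 0.01, two-sided)
z_β = 0.706 (for power = 0.76)
d = 0.87

n = ((2.576 + 0.706) / 0.87)²
n = (3.772)²
n ≈ 14.23
Round up to the next whole number: n = 15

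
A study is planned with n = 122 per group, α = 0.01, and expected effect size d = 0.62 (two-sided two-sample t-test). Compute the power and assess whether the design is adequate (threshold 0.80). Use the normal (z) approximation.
Power ≈ 0.99; the study is adequately powered (power ≥ 0.80)

Power calculation (two-sample t-test, normal approximation):
z_β = d · √(n/2) - z_{α/2}
z_β = 0.62 · √(122/2) - 2.576
z_β = 0.62 · 7.810 - 2.576
z_β = 2.267

Power = Φ(z_β) = Φ(2.267) ≈ 0.988

Effect size d = 0.62 is medium by Cohen's convention (0.2/0.5/0.8).

Threshold: power ≥ 0.80 is conventionally adequate.
Power ≈ 0.99 → the study is adequately powered (power ≥ 0.80).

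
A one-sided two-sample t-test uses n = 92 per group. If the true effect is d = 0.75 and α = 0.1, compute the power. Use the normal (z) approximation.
Power ≈ 1.00

Power calculation (two-sample t-test, normal approximation):
z_β = d · √(n/2) - z_α
z_β = 0.75 · √(92/2) - 1.282
z_β = 0.75 · 6.782 - 1.282
z_β = 3.805

Power = Φ(z_β) = Φ(3.805) ≈ 1.000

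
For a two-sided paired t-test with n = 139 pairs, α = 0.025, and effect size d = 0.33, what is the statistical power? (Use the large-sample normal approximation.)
Power ≈ 0.95

Power calculation (paired t-test, normal approximation):
z_β = d · √n - z_{α/2}
z_β = 0.33 · √139 - 2.241
z_β = 0.33 · 11.790 - 2.241
z_β = 1.649

Power = Φ(z_β) = Φ(1.649) ≈ 0.950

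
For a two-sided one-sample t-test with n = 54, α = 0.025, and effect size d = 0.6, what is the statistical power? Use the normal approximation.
Power ≈ 0.98

Power calculation (one-sample t-test, normal approximation):
z_β = d · √n - z_{α/2}
z_β = 0.6 · √54 - 2.241
z_β = 0.6 · 7.348 - 2.241
z_β = 2.168

Power = Φ(z_β) = Φ(2.168) ≈ 0.985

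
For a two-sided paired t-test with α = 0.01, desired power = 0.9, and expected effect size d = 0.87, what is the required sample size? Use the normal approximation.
n = 20 pairs

Sample size formula (paired t-test, normal approximation):
n = ((z_{α/2} + z_β) / d)²

z_{α/2} = 2.576 (for α = 0.01, two-sided)
z_β = 1.282 (for power = 0.9)
d = 0.87

n = ((2.576 + 1.282) / 0.87)²
n = (4.434)²
n ≈ 19.66
Round up to the next whole number: n = 20 pairs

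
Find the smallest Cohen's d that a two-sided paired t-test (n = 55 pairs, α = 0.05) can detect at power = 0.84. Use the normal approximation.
d ≈ 0.40

Minimum detectable effect (paired t-test, normal approximation):
d = (z_{α/2} + z_β) / √n
d = (1.960 + 0.994) / √55
d = 2.954 / 7.416
d ≈ 0.40

By Cohen's convention (0.2 small / 0.5 medium / 0.8 large): small effect.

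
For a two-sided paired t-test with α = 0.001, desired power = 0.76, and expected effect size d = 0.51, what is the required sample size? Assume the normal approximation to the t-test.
n = 62 pairs

Sample size formula (paired t-test, normal approximation):
n = ((z_{α/2} + z_β) / d)²

z_{α/2} = 3.291 (for α = 0.001, two-sided)
z_β = 0.706 (for power = 0.76)
d = 0.51

n = ((3.291 + 0.706) / 0.51)²
n = (7.837)²
n ≈ 61.42
Round up to the next whole number: n = 62 pairs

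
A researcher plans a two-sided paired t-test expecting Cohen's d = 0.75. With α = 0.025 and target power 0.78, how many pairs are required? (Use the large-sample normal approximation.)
n = 17 pairs

Sample size formula (paired t-test, normal approximation):
n = ((z_{α/2} + z_β) / d)²

z_{α/2} = 2.241 (for α = 0.025, two-sided)
z_β = 0.772 (for power = 0.78)
d = 0.75

n = ((2.241 + 0.772) / 0.75)²
n = (4.017)²
n ≈ 16.14
Round up to the next whole number: n = 17 pairs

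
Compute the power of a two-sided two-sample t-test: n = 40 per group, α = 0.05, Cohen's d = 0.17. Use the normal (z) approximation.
Power ≈ 0.12

Power calculation (two-sample t-test, normal approximation):
z_β = d · √(n/2) - z_{α/2}
z_β = 0.17 · √(40/2) - 1.960
z_β = 0.17 · 4.472 - 1.960
z_β = -1.200

Power = Φ(z_β) = Φ(-1.200) ≈ 0.115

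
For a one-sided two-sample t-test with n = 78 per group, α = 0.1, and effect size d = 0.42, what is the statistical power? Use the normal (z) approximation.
Power ≈ 0.91

Power calculation (two-sample t-test, normal approximation):
z_β = d · √(n/2) - z_α
z_β = 0.42 · √(78/2) - 1.282
z_β = 0.42 · 6.245 - 1.282
z_β = 1.341

Power = Φ(z_β) = Φ(1.341) ≈ 0.910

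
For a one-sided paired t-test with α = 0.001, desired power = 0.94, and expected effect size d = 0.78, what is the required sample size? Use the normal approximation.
n = 36 pairs

Sample size formula (paired t-test, normal approximation):
n = ((z_α + z_β) / d)²

z_α = 3.090 (for α = 0.001, one-sided)
z_β = 1.555 (for power = 0.94)
d = 0.78

n = ((3.090 + 1.555) / 0.78)²
n = (5.955)²
n ≈ 35.46
Round up to the next whole number: n = 36 pairs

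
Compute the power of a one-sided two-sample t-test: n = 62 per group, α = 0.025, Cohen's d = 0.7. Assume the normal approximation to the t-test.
Power ≈ 0.97

Power calculation (two-sample t-test, normal approximation):
z_β = d · √(n/2) - z_α
z_β = 0.7 · √(62/2) - 1.960
z_β = 0.7 · 5.568 - 1.960
z_β = 1.937

Power = Φ(z_β) = Φ(1.937) ≈ 0.974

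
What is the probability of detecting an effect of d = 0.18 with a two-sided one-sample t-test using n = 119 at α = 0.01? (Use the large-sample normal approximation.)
Power ≈ 0.27

Power calculation (one-sample t-test, normal approximation):
z_β = d · √n - z_{α/2}
z_β = 0.18 · √119 - 2.576
z_β = 0.18 · 10.909 - 2.576
z_β = -0.612

Power = Φ(z_β) = Φ(-0.612) ≈ 0.270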